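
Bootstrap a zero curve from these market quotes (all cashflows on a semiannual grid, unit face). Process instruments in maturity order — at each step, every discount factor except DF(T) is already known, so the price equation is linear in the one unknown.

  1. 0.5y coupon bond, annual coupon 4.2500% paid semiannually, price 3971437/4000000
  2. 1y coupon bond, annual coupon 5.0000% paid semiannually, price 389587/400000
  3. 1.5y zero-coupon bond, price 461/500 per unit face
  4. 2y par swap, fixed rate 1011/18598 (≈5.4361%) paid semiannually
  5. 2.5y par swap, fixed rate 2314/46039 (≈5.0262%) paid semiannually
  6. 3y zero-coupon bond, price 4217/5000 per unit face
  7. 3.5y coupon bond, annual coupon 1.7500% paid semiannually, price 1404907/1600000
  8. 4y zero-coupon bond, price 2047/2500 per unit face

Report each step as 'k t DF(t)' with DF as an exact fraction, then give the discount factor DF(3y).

1 1/2 4861/5000
2 1 1853/2000
3 3/2 461/500
4 2 8989/10000
5 5/2 8843/10000
6 3 4217/5000
7 7/2 1029/1250
8 4 2047/2500
DF(3y) = 4217/5000 ≈ 0.843400

step 1 [0.5y] bond c/2=17/800: DF=(3971437/4000000 − 17/800·(0))/(1+17/800) = 4861/5000 ≈ 0.972200
step 2 [1y] bond c/2=1/40: DF=(389587/400000 − 1/40·(0.972200))/(1+1/40) = 1853/2000 ≈ 0.926500
step 3 [1.5y] zero: DF = P = 461/500 ≈ 0.922000
step 4 [2y] swap r/2=1011/37196: DF=(1 − 1011/37196·(0.972200+0.926500+0.922000))/(1+1011/37196) = 8989/10000 ≈ 0.898900
step 5 [2.5y] swap r/2=1157/46039: DF=(1 − 1157/46039·(0.972200+0.926500+0.922000+0.898900))/(1+1157/46039) = 8843/10000 ≈ 0.884300
step 6 [3y] zero: DF = P = 4217/5000 ≈ 0.843400
step 7 [3.5y] bond c/2=7/800: DF=(1404907/1600000 − 7/800·(0.972200+0.926500+0.922000+0.898900+0.884300+0.843400))/(1+7/800) = 1029/1250 ≈ 0.823200
step 8 [4y] zero: DF = P = 2047/2500 ≈ 0.818800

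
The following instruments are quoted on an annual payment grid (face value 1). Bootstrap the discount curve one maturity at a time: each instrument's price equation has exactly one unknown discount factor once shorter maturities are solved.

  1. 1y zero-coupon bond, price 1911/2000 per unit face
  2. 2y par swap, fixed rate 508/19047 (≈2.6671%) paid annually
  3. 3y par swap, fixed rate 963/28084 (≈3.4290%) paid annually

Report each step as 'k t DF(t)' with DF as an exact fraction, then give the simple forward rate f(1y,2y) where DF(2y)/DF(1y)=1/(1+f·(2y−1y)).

1 1 1911/2000
2 2 2373/2500
3 3 9037/10000
f(1y,2y) = ((1911/2000)/(2373/2500) − 1)/(1) = 3/452 ≈ 0.6637%

step 1 [1y] zero: DF = P = 1911/2000 ≈ 0.955500
step 2 [2y] swap r/1=508/19047: DF=(1 − 508/19047·(0.955500))/(1+508/19047) = 2373/2500 ≈ 0.949200
step 3 [3y] swap r/1=963/28084: DF=(1 − 963/28084·(0.955500+0.949200))/(1+963/28084) = 9037/10000 ≈ 0.903700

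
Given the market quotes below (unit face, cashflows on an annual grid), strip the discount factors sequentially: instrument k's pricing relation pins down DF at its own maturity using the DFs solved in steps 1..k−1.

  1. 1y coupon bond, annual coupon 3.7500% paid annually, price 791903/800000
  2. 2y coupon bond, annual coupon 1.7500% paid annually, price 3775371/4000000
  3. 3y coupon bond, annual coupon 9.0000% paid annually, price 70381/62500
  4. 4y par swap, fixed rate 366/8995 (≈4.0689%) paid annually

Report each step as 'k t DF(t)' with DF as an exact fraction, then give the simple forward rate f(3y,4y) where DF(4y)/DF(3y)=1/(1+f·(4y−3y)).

1 1 9541/10000
2 2 1139/1250
3 3 8791/10000
4 4 1067/1250
f(3y,4y) = ((8791/10000)/(1067/1250) − 1)/(1) = 255/8536 ≈ 2.9873%

step 1 [1y] bond c/1=3/80: DF=(791903/800000 − 3/80·(0))/(1+3/80) = 9541/10000 ≈ 0.954100
step 2 [2y] bond c/1=7/400: DF=(3775371/4000000 − 7/400·(0.954100))/(1+7/400) = 1139/1250 ≈ 0.911200
step 3 [3y] bond c/1=9/100: DF=(70381/62500 − 9/100·(0.954100+0.911200))/(1+9/100) = 8791/10000 ≈ 0.879100
step 4 [4y] swap r/1=366/8995: DF=(1 − 366/8995·(0.954100+0.911200+0.879100))/(1+366/8995) = 1067/1250 ≈ 0.853600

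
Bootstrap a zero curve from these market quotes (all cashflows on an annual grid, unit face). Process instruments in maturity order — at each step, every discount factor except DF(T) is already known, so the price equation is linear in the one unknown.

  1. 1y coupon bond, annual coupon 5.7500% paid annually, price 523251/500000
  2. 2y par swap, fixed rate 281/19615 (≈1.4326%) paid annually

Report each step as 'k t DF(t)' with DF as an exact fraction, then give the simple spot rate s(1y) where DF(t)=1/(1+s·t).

1 1 1237/1250
2 2 9719/10000
s(1y) = (1/(1237/1250) − 1)/(1) = 13/1237 ≈ 1.0509%

step 1 [1y] bond c/1=23/400: DF=(523251/500000 − 23/400·(0))/(1+23/400) = 1237/1250 ≈ 0.989600
step 2 [2y] swap r/1=281/19615: DF=(1 − 281/19615·(0.989600))/(1+281/19615) = 9719/10000 ≈ 0.971900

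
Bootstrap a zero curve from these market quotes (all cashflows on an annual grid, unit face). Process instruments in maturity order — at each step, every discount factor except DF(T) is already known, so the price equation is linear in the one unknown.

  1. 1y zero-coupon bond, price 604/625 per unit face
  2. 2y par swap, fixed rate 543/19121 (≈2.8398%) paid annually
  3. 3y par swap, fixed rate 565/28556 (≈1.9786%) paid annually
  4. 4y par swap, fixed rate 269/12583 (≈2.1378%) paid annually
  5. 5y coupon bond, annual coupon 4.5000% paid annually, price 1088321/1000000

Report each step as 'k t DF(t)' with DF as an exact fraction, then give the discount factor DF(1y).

step 1 [1y] zero: DF = P = 604/625 ≈ 0.966400
step 2 [2y] swap r/1=543/19121: DF=(1 − 543/19121·(0.966400))/(1+543/19121) = 9457/10000 ≈ 0.945700
step 3 [3y] swap r/1=565/28556: DF=(1 − 565/28556·(0.966400+0.945700))/(1+565/28556) = 1887/2000 ≈ 0.943500
step 4 [4y] swap r/1=269/12583: DF=(1 − 269/12583·(0.966400+0.945700+0.943500))/(1+269/12583) = 9193/10000 ≈ 0.919300
step 5 [5y] bond c/1=9/200: DF=(1088321/1000000 − 9/200·(0.966400+0.945700+0.943500+0.919300))/(1+9/200) = 8789/10000 ≈ 0.878900

1 1 604/625
2 2 9457/10000
3 3 1887/2000
4 4 9193/10000
5 5 8789/10000
DF(1y) = 604/625 ≈ 0.966400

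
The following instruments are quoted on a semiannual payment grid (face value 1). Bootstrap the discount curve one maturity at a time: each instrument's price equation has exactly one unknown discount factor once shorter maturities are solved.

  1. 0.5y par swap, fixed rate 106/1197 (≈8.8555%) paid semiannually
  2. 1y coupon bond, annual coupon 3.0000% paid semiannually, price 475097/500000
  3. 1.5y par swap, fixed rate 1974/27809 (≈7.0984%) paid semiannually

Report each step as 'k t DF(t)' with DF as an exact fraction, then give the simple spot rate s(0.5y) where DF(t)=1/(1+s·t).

step 1 [0.5y] swap r/2=53/1197: DF=(1 − 53/1197·(0))/(1+53/1197) = 1197/1250 ≈ 0.957600
step 2 [1y] bond c/2=3/200: DF=(475097/500000 − 3/200·(0.957600))/(1+3/200) = 461/500 ≈ 0.922000
step 3 [1.5y] swap r/2=987/27809: DF=(1 − 987/27809·(0.957600+0.922000))/(1+987/27809) = 9013/10000 ≈ 0.901300

1 1/2 1197/1250
2 1 461/500
3 3/2 9013/10000
s(0.5y) = (1/(1197/1250) − 1)/(1/2) = 106/1197 ≈ 8.8555%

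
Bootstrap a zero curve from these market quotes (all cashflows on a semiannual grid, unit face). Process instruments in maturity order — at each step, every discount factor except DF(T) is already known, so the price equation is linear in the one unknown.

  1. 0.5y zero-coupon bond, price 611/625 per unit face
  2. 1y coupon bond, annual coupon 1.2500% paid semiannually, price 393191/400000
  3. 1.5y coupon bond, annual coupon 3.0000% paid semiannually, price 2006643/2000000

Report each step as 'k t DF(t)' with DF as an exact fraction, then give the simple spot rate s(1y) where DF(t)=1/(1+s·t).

1 1/2 611/625
2 1 2427/2500
3 3/2 9597/10000
s(1y) = (1/(2427/2500) − 1)/(1) = 73/2427 ≈ 3.0078%

step 1 [0.5y] zero: DF = P = 611/625 ≈ 0.977600
step 2 [1y] bond c/2=1/160: DF=(393191/400000 − 1/160·(0.977600))/(1+1/160) = 2427/2500 ≈ 0.970800
step 3 [1.5y] bond c/2=3/200: DF=(2006643/2000000 − 3/200·(0.977600+0.970800))/(1+3/200) = 9597/10000 ≈ 0.959700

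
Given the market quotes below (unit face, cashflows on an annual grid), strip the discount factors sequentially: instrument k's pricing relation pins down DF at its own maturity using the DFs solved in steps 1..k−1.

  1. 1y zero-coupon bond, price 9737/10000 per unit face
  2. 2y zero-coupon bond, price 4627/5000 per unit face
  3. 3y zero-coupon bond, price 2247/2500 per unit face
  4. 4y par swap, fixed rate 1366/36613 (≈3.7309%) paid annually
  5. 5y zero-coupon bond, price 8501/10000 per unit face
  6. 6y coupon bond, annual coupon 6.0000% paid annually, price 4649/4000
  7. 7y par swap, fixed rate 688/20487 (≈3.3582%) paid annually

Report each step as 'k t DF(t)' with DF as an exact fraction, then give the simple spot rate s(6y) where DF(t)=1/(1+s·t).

step 1 [1y] zero: DF = P = 9737/10000 ≈ 0.973700
step 2 [2y] zero: DF = P = 4627/5000 ≈ 0.925400
step 3 [3y] zero: DF = P = 2247/2500 ≈ 0.898800
step 4 [4y] swap r/1=1366/36613: DF=(1 − 1366/36613·(0.973700+0.925400+0.898800))/(1+1366/36613) = 4317/5000 ≈ 0.863400
step 5 [5y] zero: DF = P = 8501/10000 ≈ 0.850100
step 6 [6y] bond c/1=3/50: DF=(4649/4000 − 3/50·(0.973700+0.925400+0.898800+0.863400+0.850100))/(1+3/50) = 8411/10000 ≈ 0.841100
step 7 [7y] swap r/1=688/20487: DF=(1 − 688/20487·(0.973700+0.925400+0.898800+0.863400+0.850100+0.841100))/(1+688/20487) = 496/625 ≈ 0.793600

1 1 9737/10000
2 2 4627/5000
3 3 2247/2500
4 4 4317/5000
5 5 8501/10000
6 6 8411/10000
7 7 496/625
s(6y) = (1/(8411/10000) − 1)/(6) = 1589/50466 ≈ 3.1487%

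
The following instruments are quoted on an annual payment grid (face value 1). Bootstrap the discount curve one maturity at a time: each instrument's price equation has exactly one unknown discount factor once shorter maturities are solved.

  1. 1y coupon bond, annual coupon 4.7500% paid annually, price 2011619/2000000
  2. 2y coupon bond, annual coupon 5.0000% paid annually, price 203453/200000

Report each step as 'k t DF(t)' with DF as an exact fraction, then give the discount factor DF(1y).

1 1 4801/5000
2 2 9231/10000
DF(1y) = 4801/5000 ≈ 0.960200

step 1 [1y] bond c/1=19/400: DF=(2011619/2000000 − 19/400·(0))/(1+19/400) = 4801/5000 ≈ 0.960200
step 2 [2y] bond c/1=1/20: DF=(203453/200000 − 1/20·(0.960200))/(1+1/20) = 9231/10000 ≈ 0.923100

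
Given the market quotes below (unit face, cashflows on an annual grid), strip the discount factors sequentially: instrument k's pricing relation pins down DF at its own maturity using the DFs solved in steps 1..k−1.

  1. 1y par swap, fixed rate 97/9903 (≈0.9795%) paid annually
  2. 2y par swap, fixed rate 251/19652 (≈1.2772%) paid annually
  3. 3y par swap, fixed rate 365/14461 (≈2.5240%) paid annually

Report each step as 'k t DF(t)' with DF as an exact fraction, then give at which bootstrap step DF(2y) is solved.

1 1 9903/10000
2 2 9749/10000
3 3 927/1000
DF(2y) is solved at step 2

step 1 [1y] swap r/1=97/9903: DF=(1 − 97/9903·(0))/(1+97/9903) = 9903/10000 ≈ 0.990300
step 2 [2y] swap r/1=251/19652: DF=(1 − 251/19652·(0.990300))/(1+251/19652) = 9749/10000 ≈ 0.974900
step 3 [3y] swap r/1=365/14461: DF=(1 − 365/14461·(0.990300+0.974900))/(1+365/14461) = 927/1000 ≈ 0.927000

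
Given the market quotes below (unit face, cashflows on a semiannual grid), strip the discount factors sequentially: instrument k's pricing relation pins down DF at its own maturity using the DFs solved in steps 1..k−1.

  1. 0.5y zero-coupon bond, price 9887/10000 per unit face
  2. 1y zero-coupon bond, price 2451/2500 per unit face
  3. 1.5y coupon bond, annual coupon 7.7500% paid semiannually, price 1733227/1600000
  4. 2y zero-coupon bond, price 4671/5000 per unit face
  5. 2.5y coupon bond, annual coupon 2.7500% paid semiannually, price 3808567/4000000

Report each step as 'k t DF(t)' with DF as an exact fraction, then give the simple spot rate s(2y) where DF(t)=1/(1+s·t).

1 1/2 9887/10000
2 1 2451/2500
3 3/2 4847/5000
4 2 4671/5000
5 5/2 8867/10000
s(2y) = (1/(4671/5000) − 1)/(2) = 329/9342 ≈ 3.5217%

step 1 [0.5y] zero: DF = P = 9887/10000 ≈ 0.988700
step 2 [1y] zero: DF = P = 2451/2500 ≈ 0.980400
step 3 [1.5y] bond c/2=31/800: DF=(1733227/1600000 − 31/800·(0.988700+0.980400))/(1+31/800) = 4847/5000 ≈ 0.969400
step 4 [2y] zero: DF = P = 4671/5000 ≈ 0.934200
step 5 [2.5y] bond c/2=11/800: DF=(3808567/4000000 − 11/800·(0.988700+0.980400+0.969400+0.934200))/(1+11/800) = 8867/10000 ≈ 0.886700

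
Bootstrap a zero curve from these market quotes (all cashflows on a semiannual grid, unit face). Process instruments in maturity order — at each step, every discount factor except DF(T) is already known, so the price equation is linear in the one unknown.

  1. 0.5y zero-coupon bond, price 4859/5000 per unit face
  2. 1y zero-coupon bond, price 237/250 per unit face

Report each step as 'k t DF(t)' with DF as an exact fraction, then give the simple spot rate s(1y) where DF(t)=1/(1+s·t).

1 1/2 4859/5000
2 1 237/250
s(1y) = (1/(237/250) − 1)/(1) = 13/237 ≈ 5.4852%

step 1 [0.5y] zero: DF = P = 4859/5000 ≈ 0.971800
step 2 [1y] zero: DF = P = 237/250 ≈ 0.948000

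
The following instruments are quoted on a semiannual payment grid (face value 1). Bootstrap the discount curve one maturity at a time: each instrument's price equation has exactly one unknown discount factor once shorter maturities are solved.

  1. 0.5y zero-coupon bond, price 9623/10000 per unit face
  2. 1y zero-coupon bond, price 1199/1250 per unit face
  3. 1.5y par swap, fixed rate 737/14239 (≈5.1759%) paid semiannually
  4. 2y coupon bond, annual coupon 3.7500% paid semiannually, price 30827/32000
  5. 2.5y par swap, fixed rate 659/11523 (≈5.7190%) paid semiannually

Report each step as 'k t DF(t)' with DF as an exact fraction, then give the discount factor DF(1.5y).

1 1/2 9623/10000
2 1 1199/1250
3 3/2 9263/10000
4 2 2233/2500
5 5/2 4341/5000
DF(1.5y) = 9263/10000 ≈ 0.926300

step 1 [0.5y] zero: DF = P = 9623/10000 ≈ 0.962300
step 2 [1y] zero: DF = P = 1199/1250 ≈ 0.959200
step 3 [1.5y] swap r/2=737/28478: DF=(1 − 737/28478·(0.962300+0.959200))/(1+737/28478) = 9263/10000 ≈ 0.926300
step 4 [2y] bond c/2=3/160: DF=(30827/32000 − 3/160·(0.962300+0.959200+0.926300))/(1+3/160) = 2233/2500 ≈ 0.893200
step 5 [2.5y] swap r/2=659/23046: DF=(1 − 659/23046·(0.962300+0.959200+0.926300+0.893200))/(1+659/23046) = 4341/5000 ≈ 0.868200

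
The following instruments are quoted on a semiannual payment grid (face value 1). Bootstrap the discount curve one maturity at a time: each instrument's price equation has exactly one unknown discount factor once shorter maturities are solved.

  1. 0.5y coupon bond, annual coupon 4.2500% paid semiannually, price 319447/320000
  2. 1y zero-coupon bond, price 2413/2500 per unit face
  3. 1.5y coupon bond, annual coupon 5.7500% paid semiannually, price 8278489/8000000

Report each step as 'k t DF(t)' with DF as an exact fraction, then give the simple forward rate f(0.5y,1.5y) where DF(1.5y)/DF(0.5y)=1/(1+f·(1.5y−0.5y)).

step 1 [0.5y] bond c/2=17/800: DF=(319447/320000 − 17/800·(0))/(1+17/800) = 391/400 ≈ 0.977500
step 2 [1y] zero: DF = P = 2413/2500 ≈ 0.965200
step 3 [1.5y] bond c/2=23/800: DF=(8278489/8000000 − 23/800·(0.977500+0.965200))/(1+23/800) = 2379/2500 ≈ 0.951600

1 1/2 391/400
2 1 2413/2500
3 3/2 2379/2500
f(0.5y,1.5y) = ((391/400)/(2379/2500) − 1)/(1) = 259/9516 ≈ 2.7217%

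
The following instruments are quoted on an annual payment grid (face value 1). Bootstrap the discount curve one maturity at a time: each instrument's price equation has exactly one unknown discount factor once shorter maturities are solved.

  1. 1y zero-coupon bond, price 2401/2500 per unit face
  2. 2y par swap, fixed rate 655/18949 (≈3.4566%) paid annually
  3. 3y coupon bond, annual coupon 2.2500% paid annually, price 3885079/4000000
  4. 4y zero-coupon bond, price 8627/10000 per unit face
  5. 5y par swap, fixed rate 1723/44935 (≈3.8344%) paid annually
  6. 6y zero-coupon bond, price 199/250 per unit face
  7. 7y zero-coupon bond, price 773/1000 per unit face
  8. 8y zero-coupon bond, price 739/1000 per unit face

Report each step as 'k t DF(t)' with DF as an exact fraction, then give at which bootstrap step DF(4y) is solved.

step 1 [1y] zero: DF = P = 2401/2500 ≈ 0.960400
step 2 [2y] swap r/1=655/18949: DF=(1 − 655/18949·(0.960400))/(1+655/18949) = 1869/2000 ≈ 0.934500
step 3 [3y] bond c/1=9/400: DF=(3885079/4000000 − 9/400·(0.960400+0.934500))/(1+9/400) = 4541/5000 ≈ 0.908200
step 4 [4y] zero: DF = P = 8627/10000 ≈ 0.862700
step 5 [5y] swap r/1=1723/44935: DF=(1 − 1723/44935·(0.960400+0.934500+0.908200+0.862700))/(1+1723/44935) = 8277/10000 ≈ 0.827700
step 6 [6y] zero: DF = P = 199/250 ≈ 0.796000
step 7 [7y] zero: DF = P = 773/1000 ≈ 0.773000
step 8 [8y] zero: DF = P = 739/1000 ≈ 0.739000

1 1 2401/2500
2 2 1869/2000
3 3 4541/5000
4 4 8627/10000
5 5 8277/10000
6 6 199/250
7 7 773/1000
8 8 739/1000
DF(4y) is solved at step 4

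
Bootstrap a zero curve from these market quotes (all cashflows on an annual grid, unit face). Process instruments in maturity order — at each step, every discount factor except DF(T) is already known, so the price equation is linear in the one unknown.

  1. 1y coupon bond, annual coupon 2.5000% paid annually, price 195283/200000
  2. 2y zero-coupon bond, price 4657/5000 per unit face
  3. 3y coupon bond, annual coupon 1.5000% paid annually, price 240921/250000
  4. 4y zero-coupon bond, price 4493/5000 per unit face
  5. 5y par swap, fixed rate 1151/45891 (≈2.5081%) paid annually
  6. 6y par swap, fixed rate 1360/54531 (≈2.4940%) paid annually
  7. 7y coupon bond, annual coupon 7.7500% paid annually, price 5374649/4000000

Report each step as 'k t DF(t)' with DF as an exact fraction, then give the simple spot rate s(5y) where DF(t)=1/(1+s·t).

1 1 4763/5000
2 2 4657/5000
3 3 576/625
4 4 4493/5000
5 5 8849/10000
6 6 108/125
7 7 2137/2500
s(5y) = (1/(8849/10000) − 1)/(5) = 1151/44245 ≈ 2.6014%

step 1 [1y] bond c/1=1/40: DF=(195283/200000 − 1/40·(0))/(1+1/40) = 4763/5000 ≈ 0.952600
step 2 [2y] zero: DF = P = 4657/5000 ≈ 0.931400
step 3 [3y] bond c/1=3/200: DF=(240921/250000 − 3/200·(0.952600+0.931400))/(1+3/200) = 576/625 ≈ 0.921600
step 4 [4y] zero: DF = P = 4493/5000 ≈ 0.898600
step 5 [5y] swap r/1=1151/45891: DF=(1 − 1151/45891·(0.952600+0.931400+0.921600+0.898600))/(1+1151/45891) = 8849/10000 ≈ 0.884900
step 6 [6y] swap r/1=1360/54531: DF=(1 − 1360/54531·(0.952600+0.931400+0.921600+0.898600+0.884900))/(1+1360/54531) = 108/125 ≈ 0.864000
step 7 [7y] bond c/1=31/400: DF=(5374649/4000000 − 31/400·(0.952600+0.931400+0.921600+0.898600+0.884900+0.864000))/(1+31/400) = 2137/2500 ≈ 0.854800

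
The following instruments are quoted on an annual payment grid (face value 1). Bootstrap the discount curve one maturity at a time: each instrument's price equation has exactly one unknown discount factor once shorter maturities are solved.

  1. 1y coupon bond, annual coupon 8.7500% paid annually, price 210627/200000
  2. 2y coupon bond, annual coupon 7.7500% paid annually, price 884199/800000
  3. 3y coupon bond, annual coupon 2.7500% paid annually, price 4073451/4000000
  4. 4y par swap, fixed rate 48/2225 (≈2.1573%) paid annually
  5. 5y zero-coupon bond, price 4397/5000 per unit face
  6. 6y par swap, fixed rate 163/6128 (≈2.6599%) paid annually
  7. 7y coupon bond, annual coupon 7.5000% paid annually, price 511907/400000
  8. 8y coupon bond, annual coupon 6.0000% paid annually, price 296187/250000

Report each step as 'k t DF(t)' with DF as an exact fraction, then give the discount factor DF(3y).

1 1 2421/2500
2 2 9561/10000
3 3 2349/2500
4 4 574/625
5 5 4397/5000
6 6 8533/10000
7 7 8057/10000
8 8 7599/10000
DF(3y) = 2349/2500 ≈ 0.939600

step 1 [1y] bond c/1=7/80: DF=(210627/200000 − 7/80·(0))/(1+7/80) = 2421/2500 ≈ 0.968400
step 2 [2y] bond c/1=31/400: DF=(884199/800000 − 31/400·(0.968400))/(1+31/400) = 9561/10000 ≈ 0.956100
step 3 [3y] bond c/1=11/400: DF=(4073451/4000000 − 11/400·(0.968400+0.956100))/(1+11/400) = 2349/2500 ≈ 0.939600
step 4 [4y] swap r/1=48/2225: DF=(1 − 48/2225·(0.968400+0.956100+0.939600))/(1+48/2225) = 574/625 ≈ 0.918400
step 5 [5y] zero: DF = P = 4397/5000 ≈ 0.879400
step 6 [6y] swap r/1=163/6128: DF=(1 − 163/6128·(0.968400+0.956100+0.939600+0.918400+0.879400))/(1+163/6128) = 8533/10000 ≈ 0.853300
step 7 [7y] bond c/1=3/40: DF=(511907/400000 − 3/40·(0.968400+0.956100+0.939600+0.918400+0.879400+0.853300))/(1+3/40) = 8057/10000 ≈ 0.805700
step 8 [8y] bond c/1=3/50: DF=(296187/250000 − 3/50·(0.968400+0.956100+0.939600+0.918400+0.879400+0.853300+0.805700))/(1+3/50) = 7599/10000 ≈ 0.759900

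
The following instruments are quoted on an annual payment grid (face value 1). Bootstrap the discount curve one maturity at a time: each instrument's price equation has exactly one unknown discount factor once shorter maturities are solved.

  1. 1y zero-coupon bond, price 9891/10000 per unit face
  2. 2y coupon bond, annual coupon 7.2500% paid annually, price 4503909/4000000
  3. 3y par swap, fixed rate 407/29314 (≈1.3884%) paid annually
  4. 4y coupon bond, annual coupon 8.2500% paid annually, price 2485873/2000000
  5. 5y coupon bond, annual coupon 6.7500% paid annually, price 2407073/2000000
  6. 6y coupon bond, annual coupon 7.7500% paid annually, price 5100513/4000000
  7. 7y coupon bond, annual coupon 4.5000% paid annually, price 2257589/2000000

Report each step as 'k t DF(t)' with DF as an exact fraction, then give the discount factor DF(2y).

1 1 9891/10000
2 2 983/1000
3 3 9593/10000
4 4 578/625
5 5 2209/2500
6 6 337/400
7 7 4199/5000
DF(2y) = 983/1000 ≈ 0.983000

step 1 [1y] zero: DF = P = 9891/10000 ≈ 0.989100
step 2 [2y] bond c/1=29/400: DF=(4503909/4000000 − 29/400·(0.989100))/(1+29/400) = 983/1000 ≈ 0.983000
step 3 [3y] swap r/1=407/29314: DF=(1 − 407/29314·(0.989100+0.983000))/(1+407/29314) = 9593/10000 ≈ 0.959300
step 4 [4y] bond c/1=33/400: DF=(2485873/2000000 − 33/400·(0.989100+0.983000+0.959300))/(1+33/400) = 578/625 ≈ 0.924800
step 5 [5y] bond c/1=27/400: DF=(2407073/2000000 − 27/400·(0.989100+0.983000+0.959300+0.924800))/(1+27/400) = 2209/2500 ≈ 0.883600
step 6 [6y] bond c/1=31/400: DF=(5100513/4000000 − 31/400·(0.989100+0.983000+0.959300+0.924800+0.883600))/(1+31/400) = 337/400 ≈ 0.842500
step 7 [7y] bond c/1=9/200: DF=(2257589/2000000 − 9/200·(0.989100+0.983000+0.959300+0.924800+0.883600+0.842500))/(1+9/200) = 4199/5000 ≈ 0.839800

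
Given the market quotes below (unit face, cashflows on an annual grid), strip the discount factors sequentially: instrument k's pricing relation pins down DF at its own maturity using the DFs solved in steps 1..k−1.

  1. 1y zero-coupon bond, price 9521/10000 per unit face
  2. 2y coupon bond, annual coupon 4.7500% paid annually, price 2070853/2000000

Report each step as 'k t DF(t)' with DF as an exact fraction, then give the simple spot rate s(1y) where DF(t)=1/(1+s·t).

step 1 [1y] zero: DF = P = 9521/10000 ≈ 0.952100
step 2 [2y] bond c/1=19/400: DF=(2070853/2000000 − 19/400·(0.952100))/(1+19/400) = 9453/10000 ≈ 0.945300

1 1 9521/10000
2 2 9453/10000
s(1y) = (1/(9521/10000) − 1)/(1) = 479/9521 ≈ 5.0310%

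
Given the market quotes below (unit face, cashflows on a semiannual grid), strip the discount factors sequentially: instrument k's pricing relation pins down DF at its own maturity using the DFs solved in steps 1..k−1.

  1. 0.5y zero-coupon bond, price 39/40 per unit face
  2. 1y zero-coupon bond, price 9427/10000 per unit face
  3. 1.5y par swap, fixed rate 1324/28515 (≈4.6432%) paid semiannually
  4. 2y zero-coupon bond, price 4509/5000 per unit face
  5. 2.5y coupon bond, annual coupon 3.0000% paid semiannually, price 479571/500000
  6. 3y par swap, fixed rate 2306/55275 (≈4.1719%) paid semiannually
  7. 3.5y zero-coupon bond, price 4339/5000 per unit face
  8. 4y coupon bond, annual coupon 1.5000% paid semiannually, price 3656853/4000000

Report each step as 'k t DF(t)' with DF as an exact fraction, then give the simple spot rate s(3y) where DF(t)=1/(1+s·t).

step 1 [0.5y] zero: DF = P = 39/40 ≈ 0.975000
step 2 [1y] zero: DF = P = 9427/10000 ≈ 0.942700
step 3 [1.5y] swap r/2=662/28515: DF=(1 − 662/28515·(0.975000+0.942700))/(1+662/28515) = 4669/5000 ≈ 0.933800
step 4 [2y] zero: DF = P = 4509/5000 ≈ 0.901800
step 5 [2.5y] bond c/2=3/200: DF=(479571/500000 − 3/200·(0.975000+0.942700+0.933800+0.901800))/(1+3/200) = 1779/2000 ≈ 0.889500
step 6 [3y] swap r/2=1153/55275: DF=(1 − 1153/55275·(0.975000+0.942700+0.933800+0.901800+0.889500))/(1+1153/55275) = 8847/10000 ≈ 0.884700
step 7 [3.5y] zero: DF = P = 4339/5000 ≈ 0.867800
step 8 [4y] bond c/2=3/400: DF=(3656853/4000000 − 3/400·(0.975000+0.942700+0.933800+0.901800+0.889500+0.884700+0.867800))/(1+3/400) = 4299/5000 ≈ 0.859800

1 1/2 39/40
2 1 9427/10000
3 3/2 4669/5000
4 2 4509/5000
5 5/2 1779/2000
6 3 8847/10000
7 7/2 4339/5000
8 4 4299/5000
s(3y) = (1/(8847/10000) − 1)/(3) = 1153/26541 ≈ 4.3442%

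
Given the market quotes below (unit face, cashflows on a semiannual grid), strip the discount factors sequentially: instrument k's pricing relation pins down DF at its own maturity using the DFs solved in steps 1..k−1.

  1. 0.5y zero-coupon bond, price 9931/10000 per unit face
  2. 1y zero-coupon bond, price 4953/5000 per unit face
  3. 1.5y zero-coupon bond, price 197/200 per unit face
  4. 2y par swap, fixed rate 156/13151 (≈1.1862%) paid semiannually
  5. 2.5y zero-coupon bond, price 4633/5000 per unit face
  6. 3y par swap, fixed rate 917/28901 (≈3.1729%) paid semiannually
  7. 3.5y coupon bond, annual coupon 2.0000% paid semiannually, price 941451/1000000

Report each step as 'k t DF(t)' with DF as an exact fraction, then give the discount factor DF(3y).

1 1/2 9931/10000
2 1 4953/5000
3 3/2 197/200
4 2 4883/5000
5 5/2 4633/5000
6 3 9083/10000
7 7/2 8749/10000
DF(3y) = 9083/10000 ≈ 0.908300

step 1 [0.5y] zero: DF = P = 9931/10000 ≈ 0.993100
step 2 [1y] zero: DF = P = 4953/5000 ≈ 0.990600
step 3 [1.5y] zero: DF = P = 197/200 ≈ 0.985000
step 4 [2y] swap r/2=78/13151: DF=(1 − 78/13151·(0.993100+0.990600+0.985000))/(1+78/13151) = 4883/5000 ≈ 0.976600
step 5 [2.5y] zero: DF = P = 4633/5000 ≈ 0.926600
step 6 [3y] swap r/2=917/57802: DF=(1 − 917/57802·(0.993100+0.990600+0.985000+0.976600+0.926600))/(1+917/57802) = 9083/10000 ≈ 0.908300
step 7 [3.5y] bond c/2=1/100: DF=(941451/1000000 − 1/100·(0.993100+0.990600+0.985000+0.976600+0.926600+0.908300))/(1+1/100) = 8749/10000 ≈ 0.874900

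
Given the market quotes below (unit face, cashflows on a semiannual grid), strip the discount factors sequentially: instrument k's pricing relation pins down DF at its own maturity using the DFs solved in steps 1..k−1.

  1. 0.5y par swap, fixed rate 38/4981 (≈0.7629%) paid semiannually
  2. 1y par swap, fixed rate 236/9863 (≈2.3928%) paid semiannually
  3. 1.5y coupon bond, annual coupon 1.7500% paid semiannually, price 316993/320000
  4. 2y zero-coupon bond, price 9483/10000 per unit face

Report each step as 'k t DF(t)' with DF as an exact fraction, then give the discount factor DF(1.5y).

step 1 [0.5y] swap r/2=19/4981: DF=(1 − 19/4981·(0))/(1+19/4981) = 4981/5000 ≈ 0.996200
step 2 [1y] swap r/2=118/9863: DF=(1 − 118/9863·(0.996200))/(1+118/9863) = 2441/2500 ≈ 0.976400
step 3 [1.5y] bond c/2=7/800: DF=(316993/320000 − 7/800·(0.996200+0.976400))/(1+7/800) = 9649/10000 ≈ 0.964900
step 4 [2y] zero: DF = P = 9483/10000 ≈ 0.948300

1 1/2 4981/5000
2 1 2441/2500
3 3/2 9649/10000
4 2 9483/10000
DF(1.5y) = 9649/10000 ≈ 0.964900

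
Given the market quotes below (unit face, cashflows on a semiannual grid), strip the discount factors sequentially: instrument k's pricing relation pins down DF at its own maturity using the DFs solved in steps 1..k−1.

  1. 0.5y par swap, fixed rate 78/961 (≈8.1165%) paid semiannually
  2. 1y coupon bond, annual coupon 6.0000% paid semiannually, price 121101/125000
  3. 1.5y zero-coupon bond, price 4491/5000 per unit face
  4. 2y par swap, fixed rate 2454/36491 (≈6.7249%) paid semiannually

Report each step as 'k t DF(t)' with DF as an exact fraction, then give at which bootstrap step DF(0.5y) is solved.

1 1/2 961/1000
2 1 4563/5000
3 3/2 4491/5000
4 2 8773/10000
DF(0.5y) is solved at step 1

step 1 [0.5y] swap r/2=39/961: DF=(1 − 39/961·(0))/(1+39/961) = 961/1000 ≈ 0.961000
step 2 [1y] bond c/2=3/100: DF=(121101/125000 − 3/100·(0.961000))/(1+3/100) = 4563/5000 ≈ 0.912600
step 3 [1.5y] zero: DF = P = 4491/5000 ≈ 0.898200
step 4 [2y] swap r/2=1227/36491: DF=(1 − 1227/36491·(0.961000+0.912600+0.898200))/(1+1227/36491) = 8773/10000 ≈ 0.877300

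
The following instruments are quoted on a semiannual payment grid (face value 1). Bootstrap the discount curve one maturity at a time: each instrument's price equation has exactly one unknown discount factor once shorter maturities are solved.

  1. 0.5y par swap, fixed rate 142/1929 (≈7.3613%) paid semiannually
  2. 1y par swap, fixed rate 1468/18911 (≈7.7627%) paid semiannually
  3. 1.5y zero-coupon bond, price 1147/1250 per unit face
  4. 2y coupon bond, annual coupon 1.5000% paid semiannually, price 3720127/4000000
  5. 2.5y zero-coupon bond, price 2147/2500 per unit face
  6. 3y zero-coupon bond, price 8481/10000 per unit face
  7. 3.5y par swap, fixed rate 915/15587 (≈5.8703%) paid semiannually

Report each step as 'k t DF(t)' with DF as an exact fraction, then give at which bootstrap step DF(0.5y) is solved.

1 1/2 1929/2000
2 1 4633/5000
3 3/2 1147/1250
4 2 4511/5000
5 5/2 2147/2500
6 3 8481/10000
7 7/2 817/1000
DF(0.5y) is solved at step 1

step 1 [0.5y] swap r/2=71/1929: DF=(1 − 71/1929·(0))/(1+71/1929) = 1929/2000 ≈ 0.964500
step 2 [1y] swap r/2=734/18911: DF=(1 − 734/18911·(0.964500))/(1+734/18911) = 4633/5000 ≈ 0.926600
step 3 [1.5y] zero: DF = P = 1147/1250 ≈ 0.917600
step 4 [2y] bond c/2=3/400: DF=(3720127/4000000 − 3/400·(0.964500+0.926600+0.917600))/(1+3/400) = 4511/5000 ≈ 0.902200
step 5 [2.5y] zero: DF = P = 2147/2500 ≈ 0.858800
step 6 [3y] zero: DF = P = 8481/10000 ≈ 0.848100
step 7 [3.5y] swap r/2=915/31174: DF=(1 − 915/31174·(0.964500+0.926600+0.917600+0.902200+0.858800+0.848100))/(1+915/31174) = 817/1000 ≈ 0.817000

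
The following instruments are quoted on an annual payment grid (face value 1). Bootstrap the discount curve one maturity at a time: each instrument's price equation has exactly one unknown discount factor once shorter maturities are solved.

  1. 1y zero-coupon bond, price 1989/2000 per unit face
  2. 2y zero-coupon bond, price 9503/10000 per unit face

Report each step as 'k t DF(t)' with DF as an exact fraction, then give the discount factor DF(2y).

1 1 1989/2000
2 2 9503/10000
DF(2y) = 9503/10000 ≈ 0.950300

step 1 [1y] zero: DF = P = 1989/2000 ≈ 0.994500
step 2 [2y] zero: DF = P = 9503/10000 ≈ 0.950300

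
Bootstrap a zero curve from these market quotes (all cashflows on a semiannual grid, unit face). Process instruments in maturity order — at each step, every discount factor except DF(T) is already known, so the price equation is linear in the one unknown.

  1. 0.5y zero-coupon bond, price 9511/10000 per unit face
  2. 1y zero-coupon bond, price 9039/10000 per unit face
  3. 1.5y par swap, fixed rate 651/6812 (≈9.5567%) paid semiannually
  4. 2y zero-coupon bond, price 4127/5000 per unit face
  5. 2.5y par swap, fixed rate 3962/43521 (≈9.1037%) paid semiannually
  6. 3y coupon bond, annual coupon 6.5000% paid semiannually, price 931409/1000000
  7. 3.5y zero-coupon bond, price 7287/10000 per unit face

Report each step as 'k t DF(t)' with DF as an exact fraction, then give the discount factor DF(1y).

step 1 [0.5y] zero: DF = P = 9511/10000 ≈ 0.951100
step 2 [1y] zero: DF = P = 9039/10000 ≈ 0.903900
step 3 [1.5y] swap r/2=651/13624: DF=(1 − 651/13624·(0.951100+0.903900))/(1+651/13624) = 4349/5000 ≈ 0.869800
step 4 [2y] zero: DF = P = 4127/5000 ≈ 0.825400
step 5 [2.5y] swap r/2=1981/43521: DF=(1 − 1981/43521·(0.951100+0.903900+0.869800+0.825400))/(1+1981/43521) = 8019/10000 ≈ 0.801900
step 6 [3y] bond c/2=13/400: DF=(931409/1000000 − 13/400·(0.951100+0.903900+0.869800+0.825400+0.801900))/(1+13/400) = 7651/10000 ≈ 0.765100
step 7 [3.5y] zero: DF = P = 7287/10000 ≈ 0.728700

1 1/2 9511/10000
2 1 9039/10000
3 3/2 4349/5000
4 2 4127/5000
5 5/2 8019/10000
6 3 7651/10000
7 7/2 7287/10000
DF(1y) = 9039/10000 ≈ 0.903900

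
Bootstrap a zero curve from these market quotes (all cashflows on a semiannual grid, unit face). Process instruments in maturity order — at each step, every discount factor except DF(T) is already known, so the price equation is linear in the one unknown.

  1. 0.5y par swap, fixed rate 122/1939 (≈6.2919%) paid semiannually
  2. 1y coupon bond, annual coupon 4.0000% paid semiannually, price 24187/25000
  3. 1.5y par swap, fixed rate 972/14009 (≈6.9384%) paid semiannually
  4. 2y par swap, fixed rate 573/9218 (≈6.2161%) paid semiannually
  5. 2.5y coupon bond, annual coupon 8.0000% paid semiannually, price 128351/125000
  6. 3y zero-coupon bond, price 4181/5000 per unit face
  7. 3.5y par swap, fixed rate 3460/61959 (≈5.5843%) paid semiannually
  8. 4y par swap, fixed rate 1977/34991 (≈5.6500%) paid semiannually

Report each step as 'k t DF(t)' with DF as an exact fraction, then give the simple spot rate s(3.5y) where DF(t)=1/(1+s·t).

1 1/2 1939/2000
2 1 1859/2000
3 3/2 2257/2500
4 2 4427/5000
5 5/2 1691/2000
6 3 4181/5000
7 7/2 827/1000
8 4 8023/10000
s(3.5y) = (1/(827/1000) − 1)/(7/2) = 346/5789 ≈ 5.9769%

step 1 [0.5y] swap r/2=61/1939: DF=(1 − 61/1939·(0))/(1+61/1939) = 1939/2000 ≈ 0.969500
step 2 [1y] bond c/2=1/50: DF=(24187/25000 − 1/50·(0.969500))/(1+1/50) = 1859/2000 ≈ 0.929500
step 3 [1.5y] swap r/2=486/14009: DF=(1 − 486/14009·(0.969500+0.929500))/(1+486/14009) = 2257/2500 ≈ 0.902800
step 4 [2y] swap r/2=573/18436: DF=(1 − 573/18436·(0.969500+0.929500+0.902800))/(1+573/18436) = 4427/5000 ≈ 0.885400
step 5 [2.5y] bond c/2=1/25: DF=(128351/125000 − 1/25·(0.969500+0.929500+0.902800+0.885400))/(1+1/25) = 1691/2000 ≈ 0.845500
step 6 [3y] zero: DF = P = 4181/5000 ≈ 0.836200
step 7 [3.5y] swap r/2=1730/61959: DF=(1 − 1730/61959·(0.969500+0.929500+0.902800+0.885400+0.845500+0.836200))/(1+1730/61959) = 827/1000 ≈ 0.827000
step 8 [4y] swap r/2=1977/69982: DF=(1 − 1977/69982·(0.969500+0.929500+0.902800+0.885400+0.845500+0.836200+0.827000))/(1+1977/69982) = 8023/10000 ≈ 0.802300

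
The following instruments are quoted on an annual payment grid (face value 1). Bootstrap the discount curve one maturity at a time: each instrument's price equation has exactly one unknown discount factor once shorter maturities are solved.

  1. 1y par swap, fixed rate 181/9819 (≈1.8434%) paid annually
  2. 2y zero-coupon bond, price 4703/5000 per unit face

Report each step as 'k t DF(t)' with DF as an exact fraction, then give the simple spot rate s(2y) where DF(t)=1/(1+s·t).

1 1 9819/10000
2 2 4703/5000
s(2y) = (1/(4703/5000) − 1)/(2) = 297/9406 ≈ 3.1576%

step 1 [1y] swap r/1=181/9819: DF=(1 − 181/9819·(0))/(1+181/9819) = 9819/10000 ≈ 0.981900
step 2 [2y] zero: DF = P = 4703/5000 ≈ 0.940600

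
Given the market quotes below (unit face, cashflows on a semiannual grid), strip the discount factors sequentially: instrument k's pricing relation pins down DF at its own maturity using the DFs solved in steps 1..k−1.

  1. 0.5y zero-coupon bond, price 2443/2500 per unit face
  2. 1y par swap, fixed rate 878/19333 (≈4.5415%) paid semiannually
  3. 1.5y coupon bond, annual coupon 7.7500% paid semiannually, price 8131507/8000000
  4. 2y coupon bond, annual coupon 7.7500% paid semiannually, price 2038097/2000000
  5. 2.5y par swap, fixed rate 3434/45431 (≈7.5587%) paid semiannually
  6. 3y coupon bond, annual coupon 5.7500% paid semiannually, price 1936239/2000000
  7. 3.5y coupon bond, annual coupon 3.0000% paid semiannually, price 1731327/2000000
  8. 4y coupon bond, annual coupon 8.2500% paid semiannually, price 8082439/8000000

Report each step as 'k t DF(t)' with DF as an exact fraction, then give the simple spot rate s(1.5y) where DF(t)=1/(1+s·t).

1 1/2 2443/2500
2 1 9561/10000
3 3/2 1133/1250
4 2 8751/10000
5 5/2 8283/10000
6 3 8141/10000
7 7/2 7737/10000
8 4 3637/5000
s(1.5y) = (1/(1133/1250) − 1)/(3/2) = 78/1133 ≈ 6.8844%

step 1 [0.5y] zero: DF = P = 2443/2500 ≈ 0.977200
step 2 [1y] swap r/2=439/19333: DF=(1 − 439/19333·(0.977200))/(1+439/19333) = 9561/10000 ≈ 0.956100
step 3 [1.5y] bond c/2=31/800: DF=(8131507/8000000 − 31/800·(0.977200+0.956100))/(1+31/800) = 1133/1250 ≈ 0.906400
step 4 [2y] bond c/2=31/800: DF=(2038097/2000000 − 31/800·(0.977200+0.956100+0.906400))/(1+31/800) = 8751/10000 ≈ 0.875100
step 5 [2.5y] swap r/2=1717/45431: DF=(1 − 1717/45431·(0.977200+0.956100+0.906400+0.875100))/(1+1717/45431) = 8283/10000 ≈ 0.828300
step 6 [3y] bond c/2=23/800: DF=(1936239/2000000 − 23/800·(0.977200+0.956100+0.906400+0.875100+0.828300))/(1+23/800) = 8141/10000 ≈ 0.814100
step 7 [3.5y] bond c/2=3/200: DF=(1731327/2000000 − 3/200·(0.977200+0.956100+0.906400+0.875100+0.828300+0.814100))/(1+3/200) = 7737/10000 ≈ 0.773700
step 8 [4y] bond c/2=33/800: DF=(8082439/8000000 − 33/800·(0.977200+0.956100+0.906400+0.875100+0.828300+0.814100+0.773700))/(1+33/800) = 3637/5000 ≈ 0.727400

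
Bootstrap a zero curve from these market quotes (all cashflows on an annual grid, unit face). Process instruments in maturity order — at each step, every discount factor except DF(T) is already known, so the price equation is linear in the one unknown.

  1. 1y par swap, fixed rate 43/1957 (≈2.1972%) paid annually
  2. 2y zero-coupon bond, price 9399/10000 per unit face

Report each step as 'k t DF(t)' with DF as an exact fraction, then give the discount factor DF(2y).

step 1 [1y] swap r/1=43/1957: DF=(1 − 43/1957·(0))/(1+43/1957) = 1957/2000 ≈ 0.978500
step 2 [2y] zero: DF = P = 9399/10000 ≈ 0.939900

1 1 1957/2000
2 2 9399/10000
DF(2y) = 9399/10000 ≈ 0.939900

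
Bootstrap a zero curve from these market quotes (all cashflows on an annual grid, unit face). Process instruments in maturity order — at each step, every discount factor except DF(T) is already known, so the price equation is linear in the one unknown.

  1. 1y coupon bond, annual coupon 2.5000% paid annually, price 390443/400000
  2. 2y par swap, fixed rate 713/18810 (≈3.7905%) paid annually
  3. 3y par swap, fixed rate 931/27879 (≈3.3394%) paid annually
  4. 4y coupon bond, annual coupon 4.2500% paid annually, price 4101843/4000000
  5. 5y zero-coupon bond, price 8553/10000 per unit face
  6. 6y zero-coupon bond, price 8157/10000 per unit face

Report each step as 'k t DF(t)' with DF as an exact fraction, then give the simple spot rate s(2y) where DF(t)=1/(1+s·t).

1 1 9523/10000
2 2 9287/10000
3 3 9069/10000
4 4 87/100
5 5 8553/10000
6 6 8157/10000
s(2y) = (1/(9287/10000) − 1)/(2) = 713/18574 ≈ 3.8387%

step 1 [1y] bond c/1=1/40: DF=(390443/400000 − 1/40·(0))/(1+1/40) = 9523/10000 ≈ 0.952300
step 2 [2y] swap r/1=713/18810: DF=(1 − 713/18810·(0.952300))/(1+713/18810) = 9287/10000 ≈ 0.928700
step 3 [3y] swap r/1=931/27879: DF=(1 − 931/27879·(0.952300+0.928700))/(1+931/27879) = 9069/10000 ≈ 0.906900
step 4 [4y] bond c/1=17/400: DF=(4101843/4000000 − 17/400·(0.952300+0.928700+0.906900))/(1+17/400) = 87/100 ≈ 0.870000
step 5 [5y] zero: DF = P = 8553/10000 ≈ 0.855300
step 6 [6y] zero: DF = P = 8157/10000 ≈ 0.815700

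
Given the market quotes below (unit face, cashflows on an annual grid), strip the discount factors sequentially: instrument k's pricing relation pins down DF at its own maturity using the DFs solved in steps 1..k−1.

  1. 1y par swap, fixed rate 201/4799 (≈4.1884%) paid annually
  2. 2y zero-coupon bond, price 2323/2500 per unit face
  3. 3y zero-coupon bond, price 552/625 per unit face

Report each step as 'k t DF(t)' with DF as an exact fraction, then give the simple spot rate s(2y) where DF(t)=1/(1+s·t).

step 1 [1y] swap r/1=201/4799: DF=(1 − 201/4799·(0))/(1+201/4799) = 4799/5000 ≈ 0.959800
step 2 [2y] zero: DF = P = 2323/2500 ≈ 0.929200
step 3 [3y] zero: DF = P = 552/625 ≈ 0.883200

1 1 4799/5000
2 2 2323/2500
3 3 552/625
s(2y) = (1/(2323/2500) − 1)/(2) = 177/4646 ≈ 3.8097%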